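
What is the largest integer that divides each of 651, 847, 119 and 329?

gcd(651, 847): 847 = 1·651 + 196; 651 = 3·196 + 63; 196 = 3·63 + 7; 63 = 9·7 + 0 → 7
gcd(7, 119): 119 = 17·7 + 0 → 7
gcd(7, 329): 329 = 47·7 + 0 → 7

7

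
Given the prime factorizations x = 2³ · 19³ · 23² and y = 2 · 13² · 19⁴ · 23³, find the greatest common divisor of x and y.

min exponent per shared prime: 2 · 19³ · 23² = 7256822

7256822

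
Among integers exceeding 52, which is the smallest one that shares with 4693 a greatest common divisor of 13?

4693 = 13·361. Any a with gcd(a, 4693) = 13 is a multiple of 13, say 13s, with s coprime to 361.
Need s > 52/13, so s ≥ 5. First s ≥ 5 with gcd(s, 361) = 1 is s = 5. Thus a = 13·5 = 65.

65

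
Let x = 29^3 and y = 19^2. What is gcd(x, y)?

min exponent per shared prime: (none) = 1

1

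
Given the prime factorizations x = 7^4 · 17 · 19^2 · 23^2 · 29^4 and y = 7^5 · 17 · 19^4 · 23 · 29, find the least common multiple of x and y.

13931606167517232551

max exponent per prime: 7^5 · 17 · 19^4 · 23^2 · 29^4 = 13931606167517232551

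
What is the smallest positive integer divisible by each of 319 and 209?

319 = 11 · 29; 209 = 11 · 19
max exponents: 11 · 19 · 29 = 6061

6061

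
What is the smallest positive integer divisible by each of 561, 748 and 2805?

11220

lcm(561, 748) = 561·748/gcd = 419628/187 = 2244
lcm(2244, 2805) = 2244·2805/gcd = 6294420/561 = 11220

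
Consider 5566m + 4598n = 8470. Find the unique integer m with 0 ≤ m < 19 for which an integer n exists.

Euclid: 5566 = 1·4598 + 968; 4598 = 4·968 + 726; 968 = 1·726 + 242; 726 = 3·242 + 0 → gcd = 242; 8470 = 242·35.
Back-substitution yields 5566·(5) + 4598·(-6) = 242, so one solution is m = 5·35 = 175, n = -6·35 = -210.
Solutions in m differ by 4598/242 = 19; the one in [0, 19) is 175 mod 19 = 4.

4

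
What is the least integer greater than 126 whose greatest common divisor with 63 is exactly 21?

Multiples of 21 above 126: 21·7, 21·8, … . Need the cofactor coprime to 63/21 = 3.
Checking s = 7, 8, … the first with gcd(s, 3) = 1 is s = 7, giving 147.

147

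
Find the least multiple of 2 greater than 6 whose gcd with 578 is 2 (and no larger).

8

578 = 2·289. Any t with gcd(t, 578) = 2 is a multiple of 2, say 2s, with s coprime to 289.
Need s > 6/2, so s ≥ 4. First s ≥ 4 with gcd(s, 289) = 1 is s = 4. Thus t = 2·4 = 8.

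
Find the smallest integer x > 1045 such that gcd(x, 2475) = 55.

Multiples of 55 above 1045: 55·20, 55·21, … . Need the cofactor coprime to 2475/55 = 45.
Checking s = 20, 21, … the first with gcd(s, 45) = 1 is s = 22, giving 1210.

1210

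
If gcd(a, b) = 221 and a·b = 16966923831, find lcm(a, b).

gcd·lcm = product, so lcm = 16966923831/221 = 76773411.

76773411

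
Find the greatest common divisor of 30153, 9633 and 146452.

19

gcd(30153, 9633): 30153 = 3·9633 + 1254; 9633 = 7·1254 + 855; 1254 = 1·855 + 399; 855 = 2·399 + 57; 399 = 7·57 + 0 → 57
gcd(57, 146452): 146452 = 2569·57 + 19; 57 = 3·19 + 0 → 19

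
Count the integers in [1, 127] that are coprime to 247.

247 = 13·19. Inclusion–exclusion on these primes:
127 − ⌊127/13⌋ − ⌊127/19⌋ + ⌊127/247⌋ = 112

112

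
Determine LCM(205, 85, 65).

205 = 5 · 41; 85 = 5 · 17; 65 = 5 · 13
lcm takes max exponent of each prime: 5 · 13 · 17 · 41 = 45305

45305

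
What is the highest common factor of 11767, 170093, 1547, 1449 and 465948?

7

gcd(11767, 170093): 170093 = 14·11767 + 5355; 11767 = 2·5355 + 1057; 5355 = 5·1057 + 70; 1057 = 15·70 + 7; 70 = 10·7 + 0 → 7
gcd(7, 1547): 1547 = 221·7 + 0 → 7
gcd(7, 1449): 1449 = 207·7 + 0 → 7
gcd(7, 465948): 465948 = 66564·7 + 0 → 7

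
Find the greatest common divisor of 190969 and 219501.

1

Euclid: 219501 = 1·190969 + 28532; 190969 = 6·28532 + 19777; 28532 = 1·19777 + 8755; 19777 = 2·8755 + 2267; 8755 = 3·2267 + 1954; 2267 = 1·1954 + 313; 1954 = 6·313 + 76; 313 = 4·76 + 9; 76 = 8·9 + 4; 9 = 2·4 + 1; 4 = 4·1 + 0. Last nonzero remainder: 1.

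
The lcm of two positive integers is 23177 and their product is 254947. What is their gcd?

11

gcd·lcm = product, so gcd = 254947/23177 = 11.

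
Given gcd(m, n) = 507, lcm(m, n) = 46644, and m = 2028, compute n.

m·n = gcd·lcm = 507·46644 = 23648508, so n = 23648508/2028 = 11661.

11661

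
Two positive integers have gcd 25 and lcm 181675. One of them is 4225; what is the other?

1075

p·q = gcd·lcm = 25·181675 = 4541875, so q = 4541875/4225 = 1075.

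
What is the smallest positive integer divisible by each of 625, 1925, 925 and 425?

625 = 5⁴; 1925 = 5² · 7 · 11; 925 = 5² · 37; 425 = 5² · 17
lcm takes max exponent of each prime: 5⁴ · 7 · 11 · 17 · 37 = 30270625

30270625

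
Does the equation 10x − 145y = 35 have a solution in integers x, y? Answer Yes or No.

Yes

By Bézout, 10x − 145y = 35 has integer solutions iff gcd(10, 145) | 35.
Euclid: 145 = 14·10 + 5; 10 = 2·5 + 0. gcd = 5; 35 mod 5 = 0. Yes.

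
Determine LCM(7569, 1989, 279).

lcm(7569, 1989) = 7569·1989/gcd = 15054741/9 = 1672749
lcm(1672749, 279) = 1672749·279/gcd = 466696971/9 = 51855219

51855219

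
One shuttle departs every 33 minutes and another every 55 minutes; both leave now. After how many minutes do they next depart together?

gcd first: 55 = 1·33 + 22; 33 = 1·22 + 11; 22 = 2·11 + 0 → gcd = 11
lcm = 33·55/gcd = 1815/11 = 165

165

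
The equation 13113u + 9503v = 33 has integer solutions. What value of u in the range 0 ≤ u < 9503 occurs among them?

2972

gcd(13113, 9503) = 1 (Euclid: 13113 = 1·9503 + 3610; 9503 = 2·3610 + 2283; 3610 = 1·2283 + 1327; 2283 = 1·1327 + 956; 1327 = 1·956 + 371; 956 = 2·371 + 214; 371 = 1·214 + 157; 214 = 1·157 + 57; 157 = 2·57 + 43; 57 = 1·43 + 14; 43 = 3·14 + 1; 14 = 14·1 + 0), and 1 | 33.
Extended Euclid: 13113·(666) + 9503·(-919) = 1. Scale by 33: u₀ = 21978.
General solution u = u₀ + 9503t; reducing mod 9503 gives u = 2972 (and v = -4101).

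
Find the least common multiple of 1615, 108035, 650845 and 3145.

987331865

1615 = 5 · 17 · 19; 108035 = 5 · 17 · 31 · 41; 650845 = 5 · 13 · 17 · 19 · 31; 3145 = 5 · 17 · 37
lcm takes max exponent of each prime: 5 · 13 · 17 · 19 · 31 · 37 · 41 = 987331865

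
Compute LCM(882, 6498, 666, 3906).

365207094

882 = 2 · 3² · 7²; 6498 = 2 · 3² · 19²; 666 = 2 · 3² · 37; 3906 = 2 · 3² · 7 · 31
lcm takes max exponent of each prime: 2 · 3² · 7² · 19² · 31 · 37 = 365207094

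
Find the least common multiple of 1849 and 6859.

gcd first: 6859 = 3·1849 + 1312; 1849 = 1·1312 + 537; 1312 = 2·537 + 238; 537 = 2·238 + 61; 238 = 3·61 + 55; 61 = 1·55 + 6; 55 = 9·6 + 1; 6 = 6·1 + 0 → gcd = 1
lcm = 1849·6859/gcd = 12682291/1 = 12682291

12682291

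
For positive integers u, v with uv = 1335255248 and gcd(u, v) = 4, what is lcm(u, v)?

For any two positive integers, gcd × lcm equals their product. Hence lcm = 1335255248 / 4 = 333813812.

333813812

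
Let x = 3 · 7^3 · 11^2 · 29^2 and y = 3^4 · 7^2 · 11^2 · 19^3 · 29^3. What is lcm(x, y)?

562366323635193

max exponent per prime: 3^4 · 7^3 · 11^2 · 19^3 · 29^3 = 562366323635193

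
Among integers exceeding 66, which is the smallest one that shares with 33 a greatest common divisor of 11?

77

Multiples of 11 above 66: 11·7, 11·8, … . Need the cofactor coprime to 33/11 = 3.
Checking s = 7, 8, … the first with gcd(s, 3) = 1 is s = 7, giving 77.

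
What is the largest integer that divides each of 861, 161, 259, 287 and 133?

gcd(861, 161): 861 = 5·161 + 56; 161 = 2·56 + 49; 56 = 1·49 + 7; 49 = 7·7 + 0 → 7
gcd(7, 259): 259 = 37·7 + 0 → 7
gcd(7, 287): 287 = 41·7 + 0 → 7
gcd(7, 133): 133 = 19·7 + 0 → 7

7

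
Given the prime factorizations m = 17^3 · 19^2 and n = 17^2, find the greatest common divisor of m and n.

289

min exponent per shared prime: 17^2 = 289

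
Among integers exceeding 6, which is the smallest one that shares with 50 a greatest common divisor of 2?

8

Multiples of 2 above 6: 2·4, 2·5, … . Need the cofactor coprime to 50/2 = 25.
Checking s = 4, 5, … the first with gcd(s, 25) = 1 is s = 4, giving 8.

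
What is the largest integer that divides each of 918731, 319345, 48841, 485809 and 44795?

918731 = 11 · 17⁴; 319345 = 5 · 13 · 17³; 48841 = 13² · 17²; 485809 = 17² · 41²; 44795 = 5 · 17² · 31
gcd takes min exponent of each prime: 17² = 289

289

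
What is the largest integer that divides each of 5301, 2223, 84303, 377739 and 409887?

171

gcd(5301, 2223): 5301 = 2·2223 + 855; 2223 = 2·855 + 513; 855 = 1·513 + 342; 513 = 1·342 + 171; 342 = 2·171 + 0 → 171
gcd(171, 84303): 84303 = 493·171 + 0 → 171
gcd(171, 377739): 377739 = 2209·171 + 0 → 171
gcd(171, 409887): 409887 = 2397·171 + 0 → 171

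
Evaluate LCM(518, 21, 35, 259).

518 = 2 · 7 · 37; 21 = 3 · 7; 35 = 5 · 7; 259 = 7 · 37
lcm takes max exponent of each prime: 2 · 3 · 5 · 7 · 37 = 7770

7770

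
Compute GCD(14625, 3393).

117

Euclid: 14625 = 4·3393 + 1053; 3393 = 3·1053 + 234; 1053 = 4·234 + 117; 234 = 2·117 + 0. Last nonzero remainder: 117.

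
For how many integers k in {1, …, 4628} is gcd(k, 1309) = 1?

3394

1309 = 7·11·17. Inclusion–exclusion on these primes:
4628 − ⌊4628/7⌋ − ⌊4628/11⌋ − ⌊4628/17⌋ + ⌊4628/77⌋ + ⌊4628/119⌋ + ⌊4628/187⌋ − ⌊4628/1309⌋ = 3394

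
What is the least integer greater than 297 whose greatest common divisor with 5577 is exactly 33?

330

Multiples of 33 above 297: 33·10, 33·11, … . Need the cofactor coprime to 5577/33 = 169.
Checking s = 10, 11, … the first with gcd(s, 169) = 1 is s = 10, giving 330.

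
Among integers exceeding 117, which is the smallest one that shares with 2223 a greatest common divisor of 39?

Multiples of 39 above 117: 39·4, 39·5, … . Need the cofactor coprime to 2223/39 = 57.
Checking s = 4, 5, … the first with gcd(s, 57) = 1 is s = 4, giving 156.

156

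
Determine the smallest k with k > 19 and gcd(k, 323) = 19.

38

gcd(k, 323) = 19 forces 19 | k; write k = 19s. Then gcd(19s, 19·17) = 19·gcd(s, 17), so need gcd(s, 17) = 1.
19s > 19 gives s ≥ 2. The least s ≥ 2 coprime to 17 is 2, so k = 19·2 = 38.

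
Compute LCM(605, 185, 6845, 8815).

605 = 5 · 11²; 185 = 5 · 37; 6845 = 5 · 37²; 8815 = 5 · 41 · 43
lcm takes max exponent of each prime: 5 · 11² · 37² · 41 · 43 = 1460195935

1460195935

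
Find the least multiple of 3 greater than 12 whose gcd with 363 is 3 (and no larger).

15

363 = 3·121. Any m with gcd(m, 363) = 3 is a multiple of 3, say 3s, with s coprime to 121.
Need s > 12/3, so s ≥ 5. First s ≥ 5 with gcd(s, 121) = 1 is s = 5. Thus m = 3·5 = 15.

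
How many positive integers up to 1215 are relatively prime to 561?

561 = 3·11·17. Inclusion–exclusion on these primes:
1215 − ⌊1215/3⌋ − ⌊1215/11⌋ − ⌊1215/17⌋ + ⌊1215/33⌋ + ⌊1215/51⌋ + ⌊1215/187⌋ − ⌊1215/561⌋ = 692

692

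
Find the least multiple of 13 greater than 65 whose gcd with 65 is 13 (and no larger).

65 = 13·5. Any m with gcd(m, 65) = 13 is a multiple of 13, say 13s, with s coprime to 5.
Need s > 65/13, so s ≥ 6. First s ≥ 6 with gcd(s, 5) = 1 is s = 6. Thus m = 13·6 = 78.

78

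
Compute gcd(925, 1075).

25

Euclid: 1075 = 1·925 + 150; 925 = 6·150 + 25; 150 = 6·25 + 0. Last nonzero remainder: 25.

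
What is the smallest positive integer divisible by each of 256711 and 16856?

88308584

gcd first: 256711 = 15·16856 + 3871; 16856 = 4·3871 + 1372; 3871 = 2·1372 + 1127; 1372 = 1·1127 + 245; 1127 = 4·245 + 147; 245 = 1·147 + 98; 147 = 1·98 + 49; 98 = 2·49 + 0 → gcd = 49
lcm = 256711·16856/gcd = 4327120616/49 = 88308584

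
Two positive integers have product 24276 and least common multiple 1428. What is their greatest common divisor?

17

From gcd × lcm = uv: gcd = 24276 / 1428 = 17.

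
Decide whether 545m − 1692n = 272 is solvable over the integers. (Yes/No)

Yes

By Bézout, 545m − 1692n = 272 has integer solutions iff gcd(545, 1692) | 272.
Euclid: 1692 = 3·545 + 57; 545 = 9·57 + 32; 57 = 1·32 + 25; 32 = 1·25 + 7; 25 = 3·7 + 4; 7 = 1·4 + 3; 4 = 1·3 + 1; 3 = 3·1 + 0. gcd = 1; 272 mod 1 = 0. Yes.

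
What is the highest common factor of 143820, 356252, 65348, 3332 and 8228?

68

143820 = 2² · 3² · 5 · 17 · 47; 356252 = 2² · 13² · 17 · 31; 65348 = 2² · 17 · 31²; 3332 = 2² · 7² · 17; 8228 = 2² · 11² · 17
gcd takes min exponent of each prime: 2² · 17 = 68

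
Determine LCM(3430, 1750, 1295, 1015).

92009750

lcm(3430, 1750) = 3430·1750/gcd = 6002500/70 = 85750
lcm(85750, 1295) = 85750·1295/gcd = 111046250/35 = 3172750
lcm(3172750, 1015) = 3172750·1015/gcd = 3220341250/35 = 92009750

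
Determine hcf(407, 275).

407 = 11 · 37
275 = 5² · 11
Common: 11 = 11

11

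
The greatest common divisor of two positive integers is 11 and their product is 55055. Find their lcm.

5005

Since gcd(a,b)·lcm(a,b) = ab, lcm = 55055/11 = 5005.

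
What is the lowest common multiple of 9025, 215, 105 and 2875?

lcm(9025, 215) = 9025·215/gcd = 1940375/5 = 388075
lcm(388075, 105) = 388075·105/gcd = 40747875/5 = 8149575
lcm(8149575, 2875) = 8149575·2875/gcd = 23430028125/25 = 937201125

937201125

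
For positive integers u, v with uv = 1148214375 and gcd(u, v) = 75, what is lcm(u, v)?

15309525

gcd·lcm = product, so lcm = 1148214375/75 = 15309525.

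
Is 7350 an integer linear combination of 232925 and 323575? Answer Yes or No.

gcd(232925, 323575): 323575 = 1·232925 + 90650; 232925 = 2·90650 + 51625; 90650 = 1·51625 + 39025; 51625 = 1·39025 + 12600; 39025 = 3·12600 + 1225; 12600 = 10·1225 + 350; 1225 = 3·350 + 175; 350 = 2·175 + 0 → 175
175 divides 7350, so a solution exists.

Yes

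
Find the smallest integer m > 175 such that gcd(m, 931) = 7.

931 = 7·133. Any m with gcd(m, 931) = 7 is a multiple of 7, say 7s, with s coprime to 133.
Need s > 175/7, so s ≥ 26. First s ≥ 26 with gcd(s, 133) = 1 is s = 26. Thus m = 7·26 = 182.

182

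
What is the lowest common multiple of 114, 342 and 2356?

21204

lcm(114, 342) = 114·342/gcd = 38988/114 = 342
lcm(342, 2356) = 342·2356/gcd = 805752/38 = 21204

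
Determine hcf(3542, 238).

3542 = 2 · 7 · 11 · 23
238 = 2 · 7 · 17
Common: 2 · 7 = 14

14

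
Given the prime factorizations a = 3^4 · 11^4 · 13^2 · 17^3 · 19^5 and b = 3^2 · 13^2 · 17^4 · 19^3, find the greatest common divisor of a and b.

51255064107

min exponent per shared prime: 3^2 · 13^2 · 17^3 · 19^3 = 51255064107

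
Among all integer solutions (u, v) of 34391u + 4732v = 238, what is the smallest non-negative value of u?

Euclid: 34391 = 7·4732 + 1267; 4732 = 3·1267 + 931; 1267 = 1·931 + 336; 931 = 2·336 + 259; 336 = 1·259 + 77; 259 = 3·77 + 28; 77 = 2·28 + 21; 28 = 1·21 + 7; 21 = 3·7 + 0 → gcd = 7; 238 = 7·34.
Back-substitution yields 34391·(-183) + 4732·(1330) = 7, so one solution is u = -183·34 = -6222, v = 1330·34 = 45220.
Solutions in u differ by 4732/7 = 676; the one in [0, 676) is -6222 mod 676 = 538.

538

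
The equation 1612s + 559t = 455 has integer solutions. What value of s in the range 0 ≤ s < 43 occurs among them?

36

Reduce mod 559: 1612s ≡ 455 (mod 559). With g = gcd(1612, 559) = 13 dividing 455, divide through: 124s ≡ 35 (mod 43).
Since gcd(124, 43) = 1, s ≡ 35·(124)⁻¹ ≡ 36 (mod 43). Smallest non-negative: 36.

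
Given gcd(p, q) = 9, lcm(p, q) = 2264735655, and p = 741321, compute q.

p·q = gcd·lcm = 9·2264735655 = 20382620895, so q = 20382620895/741321 = 27495.

27495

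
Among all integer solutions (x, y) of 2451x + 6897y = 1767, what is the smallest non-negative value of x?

57

gcd(2451, 6897) = 57 (Euclid: 6897 = 2·2451 + 1995; 2451 = 1·1995 + 456; 1995 = 4·456 + 171; 456 = 2·171 + 114; 171 = 1·114 + 57; 114 = 2·57 + 0), and 57 | 1767.
Extended Euclid: 2451·(-45) + 6897·(16) = 57. Scale by 31: x₀ = -1395.
General solution x = x₀ + 121t; reducing mod 121 gives x = 57 (and y = -20).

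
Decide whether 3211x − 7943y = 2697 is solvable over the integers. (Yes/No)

No

gcd(3211, 7943): 7943 = 2·3211 + 1521; 3211 = 2·1521 + 169; 1521 = 9·169 + 0 → 169
169 does not divide 2697, so a solution does not exist.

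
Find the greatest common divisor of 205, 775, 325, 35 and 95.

205 = 5 · 41; 775 = 5² · 31; 325 = 5² · 13; 35 = 5 · 7; 95 = 5 · 19
gcd takes min exponent of each prime: 5 = 5

5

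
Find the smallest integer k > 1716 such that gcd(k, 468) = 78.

468 = 78·6. Any k with gcd(k, 468) = 78 is a multiple of 78, say 78s, with s coprime to 6.
Need s > 1716/78, so s ≥ 23. First s ≥ 23 with gcd(s, 6) = 1 is s = 23. Thus k = 78·23 = 1794.

1794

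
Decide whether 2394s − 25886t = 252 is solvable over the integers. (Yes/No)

Yes

By Bézout, 2394s − 25886t = 252 has integer solutions iff gcd(2394, 25886) | 252.
Euclid: 25886 = 10·2394 + 1946; 2394 = 1·1946 + 448; 1946 = 4·448 + 154; 448 = 2·154 + 140; 154 = 1·140 + 14; 140 = 10·14 + 0. gcd = 14; 252 mod 14 = 0. Yes.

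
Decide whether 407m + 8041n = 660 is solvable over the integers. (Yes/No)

Yes

gcd(407, 8041): 8041 = 19·407 + 308; 407 = 1·308 + 99; 308 = 3·99 + 11; 99 = 9·11 + 0 → 11
11 divides 660, so a solution exists.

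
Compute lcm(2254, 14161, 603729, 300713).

2897376370686

lcm(2254, 14161) = 2254·14161/gcd = 31918894/49 = 651406
lcm(651406, 603729) = 651406·603729/gcd = 393272692974/49 = 8025973326
lcm(8025973326, 300713) = 8025973326·300713/gcd = 2413514516781438/833 = 2897376370686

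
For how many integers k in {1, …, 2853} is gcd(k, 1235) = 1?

Prime factors of 1235: 5, 13, 19. Count integers ≤ 2853 divisible by none of them.
By inclusion–exclusion: 2853 − ⌊2853/5⌋ − ⌊2853/13⌋ − ⌊2853/19⌋ + ⌊2853/65⌋ + ⌊2853/95⌋ + ⌊2853/247⌋ − ⌊2853/1235⌋ = 1996.

1996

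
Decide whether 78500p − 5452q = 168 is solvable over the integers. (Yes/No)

Yes

gcd(78500, 5452): 78500 = 14·5452 + 2172; 5452 = 2·2172 + 1108; 2172 = 1·1108 + 1064; 1108 = 1·1064 + 44; 1064 = 24·44 + 8; 44 = 5·8 + 4; 8 = 2·4 + 0 → 4
4 divides 168, so a solution exists.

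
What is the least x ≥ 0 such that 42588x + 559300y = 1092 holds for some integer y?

Euclid: 559300 = 13·42588 + 5656; 42588 = 7·5656 + 2996; 5656 = 1·2996 + 2660; 2996 = 1·2660 + 336; 2660 = 7·336 + 308; 336 = 1·308 + 28; 308 = 11·28 + 0 → gcd = 28; 1092 = 28·39.
Back-substitution yields 42588·(1681) + 559300·(-128) = 28, so one solution is x = 1681·39 = 65559, y = -128·39 = -4992.
Solutions in x differ by 559300/28 = 19975; the one in [0, 19975) is 65559 mod 19975 = 5634.

5634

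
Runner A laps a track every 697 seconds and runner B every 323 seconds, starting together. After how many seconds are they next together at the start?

13243

gcd first: 697 = 2·323 + 51; 323 = 6·51 + 17; 51 = 3·17 + 0 → gcd = 17
lcm = 697·323/gcd = 225131/17 = 13243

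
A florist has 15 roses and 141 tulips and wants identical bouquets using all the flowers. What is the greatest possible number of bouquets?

Euclid: 141 = 9·15 + 6; 15 = 2·6 + 3; 6 = 2·3 + 0. Last nonzero remainder: 3.

3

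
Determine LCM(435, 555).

16095

gcd first: 555 = 1·435 + 120; 435 = 3·120 + 75; 120 = 1·75 + 45; 75 = 1·45 + 30; 45 = 1·30 + 15; 30 = 2·15 + 0 → gcd = 15
lcm = 435·555/gcd = 241425/15 = 16095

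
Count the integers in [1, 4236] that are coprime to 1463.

3128

Prime factors of 1463: 7, 11, 19. Count integers ≤ 4236 divisible by none of them.
By inclusion–exclusion: 4236 − ⌊4236/7⌋ − ⌊4236/11⌋ − ⌊4236/19⌋ + ⌊4236/77⌋ + ⌊4236/133⌋ + ⌊4236/209⌋ − ⌊4236/1463⌋ = 3128.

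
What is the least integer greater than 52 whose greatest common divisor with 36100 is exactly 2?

Multiples of 2 above 52: 2·27, 2·28, … . Need the cofactor coprime to 36100/2 = 18050.
Checking s = 27, 28, … the first with gcd(s, 18050) = 1 is s = 27, giving 54.

54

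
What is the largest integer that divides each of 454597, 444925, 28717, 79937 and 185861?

13

gcd(454597, 444925): 454597 = 1·444925 + 9672; 444925 = 46·9672 + 13; 9672 = 744·13 + 0 → 13
gcd(13, 28717): 28717 = 2209·13 + 0 → 13
gcd(13, 79937): 79937 = 6149·13 + 0 → 13
gcd(13, 185861): 185861 = 14297·13 + 0 → 13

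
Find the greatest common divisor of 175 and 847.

7

175 = 5² · 7
847 = 7 · 11²
Common: 7 = 7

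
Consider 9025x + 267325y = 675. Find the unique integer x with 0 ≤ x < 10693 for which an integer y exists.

Reduce mod 267325: 9025x ≡ 675 (mod 267325). With g = gcd(9025, 267325) = 25 dividing 675, divide through: 361x ≡ 27 (mod 10693).
Since gcd(361, 10693) = 1, x ≡ 27·(361)⁻¹ ≡ 6250 (mod 10693). Smallest non-negative: 6250.

6250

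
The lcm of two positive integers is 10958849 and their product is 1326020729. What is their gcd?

121

From gcd × lcm = uv: gcd = 1326020729 / 10958849 = 121.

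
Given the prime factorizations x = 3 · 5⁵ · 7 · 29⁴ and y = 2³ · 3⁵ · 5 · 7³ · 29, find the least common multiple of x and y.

max exponent per prime: 2³ · 3⁵ · 5⁵ · 7³ · 29⁴ = 1473779101725000

1473779101725000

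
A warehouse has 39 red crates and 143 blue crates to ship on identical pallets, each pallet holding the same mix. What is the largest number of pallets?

39 = 3 · 13
143 = 11 · 13
Common: 13 = 13

13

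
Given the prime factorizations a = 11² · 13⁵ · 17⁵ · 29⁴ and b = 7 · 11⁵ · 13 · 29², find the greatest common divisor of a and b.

min exponent per shared prime: 11² · 13 · 29² = 1322893

1322893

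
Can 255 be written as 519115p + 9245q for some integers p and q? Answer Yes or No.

gcd(519115, 9245): 519115 = 56·9245 + 1395; 9245 = 6·1395 + 875; 1395 = 1·875 + 520; 875 = 1·520 + 355; 520 = 1·355 + 165; 355 = 2·165 + 25; 165 = 6·25 + 15; 25 = 1·15 + 10; 15 = 1·10 + 5; 10 = 2·5 + 0 → 5
5 divides 255, so a solution exists.

Yes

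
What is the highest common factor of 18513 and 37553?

Euclid: 37553 = 2·18513 + 527; 18513 = 35·527 + 68; 527 = 7·68 + 51; 68 = 1·51 + 17; 51 = 3·17 + 0. Last nonzero remainder: 17.

17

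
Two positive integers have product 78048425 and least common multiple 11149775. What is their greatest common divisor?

7

From gcd × lcm = pq: gcd = 78048425 / 11149775 = 7.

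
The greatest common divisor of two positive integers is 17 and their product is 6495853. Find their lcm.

382109

Since gcd(p,q)·lcm(p,q) = pq, lcm = 6495853/17 = 382109.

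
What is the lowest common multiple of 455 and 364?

1820

gcd first: 455 = 1·364 + 91; 364 = 4·91 + 0 → gcd = 91
lcm = 455·364/gcd = 165620/91 = 1820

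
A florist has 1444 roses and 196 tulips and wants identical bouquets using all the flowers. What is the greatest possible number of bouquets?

Euclid: 1444 = 7·196 + 72; 196 = 2·72 + 52; 72 = 1·52 + 20; 52 = 2·20 + 12; 20 = 1·12 + 8; 12 = 1·8 + 4; 8 = 2·4 + 0. Last nonzero remainder: 4.

4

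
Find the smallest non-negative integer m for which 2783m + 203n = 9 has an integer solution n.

165

Euclid: 2783 = 13·203 + 144; 203 = 1·144 + 59; 144 = 2·59 + 26; 59 = 2·26 + 7; 26 = 3·7 + 5; 7 = 1·5 + 2; 5 = 2·2 + 1; 2 = 2·1 + 0 → gcd = 1; 9 = 1·9.
Back-substitution yields 2783·(86) + 203·(-1179) = 1, so one solution is m = 86·9 = 774, n = -1179·9 = -10611.
Solutions in m differ by 203/1 = 203; the one in [0, 203) is 774 mod 203 = 165.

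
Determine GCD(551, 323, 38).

551 = 19 · 29; 323 = 17 · 19; 38 = 2 · 19
gcd takes min exponent of each prime: 19 = 19

19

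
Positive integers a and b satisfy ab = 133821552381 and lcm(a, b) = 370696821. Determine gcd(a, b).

gcd·lcm = product, so gcd = 133821552381/370696821 = 361.

361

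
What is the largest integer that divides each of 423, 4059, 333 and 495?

9

423 = 3² · 47; 4059 = 3² · 11 · 41; 333 = 3² · 37; 495 = 3² · 5 · 11
gcd takes min exponent of each prime: 3² = 9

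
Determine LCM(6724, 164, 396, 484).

lcm(6724, 164) = 6724·164/gcd = 1102736/164 = 6724
lcm(6724, 396) = 6724·396/gcd = 2662704/4 = 665676
lcm(665676, 484) = 665676·484/gcd = 322187184/44 = 7322436

7322436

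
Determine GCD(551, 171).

551 = 19 · 29
171 = 3² · 19
Common: 19 = 19

19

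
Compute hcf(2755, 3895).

95

2755 = 5 · 19 · 29
3895 = 5 · 19 · 41
Common: 5 · 19 = 95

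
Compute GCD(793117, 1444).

361

793117 = 13³ · 19²
1444 = 2² · 19²
Common: 19² = 361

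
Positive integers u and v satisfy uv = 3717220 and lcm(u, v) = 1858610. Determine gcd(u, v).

2

From gcd × lcm = uv: gcd = 3717220 / 1858610 = 2.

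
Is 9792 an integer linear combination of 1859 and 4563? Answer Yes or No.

gcd(1859, 4563): 4563 = 2·1859 + 845; 1859 = 2·845 + 169; 845 = 5·169 + 0 → 169
169 does not divide 9792, so a solution does not exist.

No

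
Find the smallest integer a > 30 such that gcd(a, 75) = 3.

Multiples of 3 above 30: 3·11, 3·12, … . Need the cofactor coprime to 75/3 = 25.
Checking s = 11, 12, … the first with gcd(s, 25) = 1 is s = 11, giving 33.

33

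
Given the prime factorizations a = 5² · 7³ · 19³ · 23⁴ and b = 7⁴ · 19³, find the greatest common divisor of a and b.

min exponent per shared prime: 7³ · 19³ = 2352637

2352637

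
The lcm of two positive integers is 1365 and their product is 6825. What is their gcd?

gcd·lcm = product, so gcd = 6825/1365 = 5.

5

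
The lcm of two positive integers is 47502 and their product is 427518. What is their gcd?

gcd·lcm = product, so gcd = 427518/47502 = 9.

9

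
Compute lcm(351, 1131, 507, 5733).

351 = 3³ · 13; 1131 = 3 · 13 · 29; 507 = 3 · 13²; 5733 = 3² · 7² · 13
lcm takes max exponent of each prime: 3³ · 7² · 13² · 29 = 6484023

6484023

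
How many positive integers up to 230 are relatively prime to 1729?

172

Prime factors of 1729: 7, 13, 19. Count integers ≤ 230 divisible by none of them.
By inclusion–exclusion: 230 − ⌊230/7⌋ − ⌊230/13⌋ − ⌊230/19⌋ + ⌊230/91⌋ + ⌊230/133⌋ + ⌊230/247⌋ − ⌊230/1729⌋ = 172.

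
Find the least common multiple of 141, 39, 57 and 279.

3238911

141 = 3 · 47; 39 = 3 · 13; 57 = 3 · 19; 279 = 3² · 31
lcm takes max exponent of each prime: 3² · 13 · 19 · 31 · 47 = 3238911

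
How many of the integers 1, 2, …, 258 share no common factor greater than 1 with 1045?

Prime factors of 1045: 5, 11, 19. Count integers ≤ 258 divisible by none of them.
By inclusion–exclusion: 258 − ⌊258/5⌋ − ⌊258/11⌋ − ⌊258/19⌋ + ⌊258/55⌋ + ⌊258/95⌋ + ⌊258/209⌋ − ⌊258/1045⌋ = 178.

178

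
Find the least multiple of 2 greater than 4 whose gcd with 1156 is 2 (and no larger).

6

Multiples of 2 above 4: 2·3, 2·4, … . Need the cofactor coprime to 1156/2 = 578.
Checking s = 3, 4, … the first with gcd(s, 578) = 1 is s = 3, giving 6.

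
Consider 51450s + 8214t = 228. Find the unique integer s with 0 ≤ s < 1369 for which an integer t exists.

Euclid: 51450 = 6·8214 + 2166; 8214 = 3·2166 + 1716; 2166 = 1·1716 + 450; 1716 = 3·450 + 366; 450 = 1·366 + 84; 366 = 4·84 + 30; 84 = 2·30 + 24; 30 = 1·24 + 6; 24 = 4·6 + 0 → gcd = 6; 228 = 6·38.
Back-substitution yields 51450·(-292) + 8214·(1829) = 6, so one solution is s = -292·38 = -11096, t = 1829·38 = 69502.
Solutions in s differ by 8214/6 = 1369; the one in [0, 1369) is -11096 mod 1369 = 1225.

1225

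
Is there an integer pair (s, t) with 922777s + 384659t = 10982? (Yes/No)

Yes

By Bézout, 922777s + 384659t = 10982 has integer solutions iff gcd(922777, 384659) | 10982.
Euclid: 922777 = 2·384659 + 153459; 384659 = 2·153459 + 77741; 153459 = 1·77741 + 75718; 77741 = 1·75718 + 2023; 75718 = 37·2023 + 867; 2023 = 2·867 + 289; 867 = 3·289 + 0. gcd = 289; 10982 mod 289 = 0. Yes.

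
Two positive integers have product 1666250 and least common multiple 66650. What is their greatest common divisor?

From gcd × lcm = pq: gcd = 1666250 / 66650 = 25.

25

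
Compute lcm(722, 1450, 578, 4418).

722 = 2 · 19²; 1450 = 2 · 5² · 29; 578 = 2 · 17²; 4418 = 2 · 47²
lcm takes max exponent of each prime: 2 · 5² · 17² · 19² · 29 · 47² = 334171003450

334171003450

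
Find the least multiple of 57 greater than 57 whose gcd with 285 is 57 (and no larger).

114

gcd(x, 285) = 57 forces 57 | x; write x = 57s. Then gcd(57s, 57·5) = 57·gcd(s, 5), so need gcd(s, 5) = 1.
57s > 57 gives s ≥ 2. The least s ≥ 2 coprime to 5 is 2, so x = 57·2 = 114.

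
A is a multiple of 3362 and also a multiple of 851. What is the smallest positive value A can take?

gcd first: 3362 = 3·851 + 809; 851 = 1·809 + 42; 809 = 19·42 + 11; 42 = 3·11 + 9; 11 = 1·9 + 2; 9 = 4·2 + 1; 2 = 2·1 + 0 → gcd = 1
lcm = 3362·851/gcd = 2861062/1 = 2861062

2861062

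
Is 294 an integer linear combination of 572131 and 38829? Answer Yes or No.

gcd(572131, 38829): 572131 = 14·38829 + 28525; 38829 = 1·28525 + 10304; 28525 = 2·10304 + 7917; 10304 = 1·7917 + 2387; 7917 = 3·2387 + 756; 2387 = 3·756 + 119; 756 = 6·119 + 42; 119 = 2·42 + 35; 42 = 1·35 + 7; 35 = 5·7 + 0 → 7
7 divides 294, so a solution exists.

Yes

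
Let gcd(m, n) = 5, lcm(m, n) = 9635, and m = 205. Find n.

Using mn = gcd(m,n)·lcm(m,n) = 5·9635 = 48175, we get n = 48175/205 = 235.

235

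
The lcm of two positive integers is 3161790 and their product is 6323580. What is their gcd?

gcd·lcm = product, so gcd = 6323580/3161790 = 2.

2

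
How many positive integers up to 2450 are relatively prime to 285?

1238

285 = 3·5·19. Inclusion–exclusion on these primes:
2450 − ⌊2450/3⌋ − ⌊2450/5⌋ − ⌊2450/19⌋ + ⌊2450/15⌋ + ⌊2450/57⌋ + ⌊2450/95⌋ − ⌊2450/285⌋ = 1238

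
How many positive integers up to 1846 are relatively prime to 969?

1098

Prime factors of 969: 3, 17, 19. Count integers ≤ 1846 divisible by none of them.
By inclusion–exclusion: 1846 − ⌊1846/3⌋ − ⌊1846/17⌋ − ⌊1846/19⌋ + ⌊1846/51⌋ + ⌊1846/57⌋ + ⌊1846/323⌋ − ⌊1846/969⌋ = 1098.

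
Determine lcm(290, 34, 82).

lcm(290, 34) = 290·34/gcd = 9860/2 = 4930
lcm(4930, 82) = 4930·82/gcd = 404260/2 = 202130

202130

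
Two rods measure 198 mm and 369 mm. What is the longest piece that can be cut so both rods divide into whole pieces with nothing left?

9

198 = 2 · 3² · 11
369 = 3² · 41
Common: 3² = 9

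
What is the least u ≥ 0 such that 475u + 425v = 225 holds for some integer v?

Reduce mod 425: 475u ≡ 225 (mod 425). With g = gcd(475, 425) = 25 dividing 225, divide through: 19u ≡ 9 (mod 17).
Since gcd(19, 17) = 1, u ≡ 9·(19)⁻¹ ≡ 13 (mod 17). Smallest non-negative: 13.

13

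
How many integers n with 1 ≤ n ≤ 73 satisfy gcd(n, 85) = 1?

85 = 5·17. Inclusion–exclusion on these primes:
73 − ⌊73/5⌋ − ⌊73/17⌋ + ⌊73/85⌋ = 55

55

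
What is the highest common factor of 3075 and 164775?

Euclid: 164775 = 53·3075 + 1800; 3075 = 1·1800 + 1275; 1800 = 1·1275 + 525; 1275 = 2·525 + 225; 525 = 2·225 + 75; 225 = 3·75 + 0. Last nonzero remainder: 75.

75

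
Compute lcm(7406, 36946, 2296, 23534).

131416774216

7406 = 2 · 7 · 23²; 36946 = 2 · 7² · 13 · 29; 2296 = 2³ · 7 · 41; 23534 = 2 · 7 · 41²
lcm takes max exponent of each prime: 2³ · 7² · 13 · 23² · 29 · 41² = 131416774216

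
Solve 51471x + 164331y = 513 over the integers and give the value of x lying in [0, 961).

Reduce mod 164331: 51471x ≡ 513 (mod 164331). With g = gcd(51471, 164331) = 171 dividing 513, divide through: 301x ≡ 3 (mod 961).
Since gcd(301, 961) = 1, x ≡ 3·(301)⁻¹ ≡ 878 (mod 961). Smallest non-negative: 878.

878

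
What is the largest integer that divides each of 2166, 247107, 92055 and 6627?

2166 = 2 · 3 · 19²; 247107 = 3 · 7² · 41²; 92055 = 3 · 5 · 17 · 19²; 6627 = 3 · 47²
gcd takes min exponent of each prime: 3 = 3

3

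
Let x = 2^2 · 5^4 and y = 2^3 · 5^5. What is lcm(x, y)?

max exponent per prime: 2^3 · 5^5 = 25000

25000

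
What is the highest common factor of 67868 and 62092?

67868 = 2² · 19² · 47
62092 = 2² · 19² · 43
Common: 2² · 19² = 1444

1444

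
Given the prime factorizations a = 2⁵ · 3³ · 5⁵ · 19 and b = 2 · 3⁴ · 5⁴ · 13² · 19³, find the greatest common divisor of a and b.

min exponent per shared prime: 2 · 3³ · 5⁴ · 19 = 641250

641250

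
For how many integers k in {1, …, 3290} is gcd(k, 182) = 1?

182 = 2·7·13. Inclusion–exclusion on these primes:
3290 − ⌊3290/2⌋ − ⌊3290/7⌋ − ⌊3290/13⌋ + ⌊3290/14⌋ + ⌊3290/26⌋ + ⌊3290/91⌋ − ⌊3290/182⌋ = 1301

1301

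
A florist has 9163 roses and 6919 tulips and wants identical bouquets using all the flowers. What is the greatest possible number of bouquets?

187

9163 = 7² · 11 · 17
6919 = 11 · 17 · 37
Common: 11 · 17 = 187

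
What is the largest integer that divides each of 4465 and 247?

4465 = 5 · 19 · 47
247 = 13 · 19
Common: 19 = 19

19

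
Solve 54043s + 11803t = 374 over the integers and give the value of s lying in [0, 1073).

375

Euclid: 54043 = 4·11803 + 6831; 11803 = 1·6831 + 4972; 6831 = 1·4972 + 1859; 4972 = 2·1859 + 1254; 1859 = 1·1254 + 605; 1254 = 2·605 + 44; 605 = 13·44 + 33; 44 = 1·33 + 11; 33 = 3·11 + 0 → gcd = 11; 374 = 11·34.
Back-substitution yields 54043·(-273) + 11803·(1250) = 11, so one solution is s = -273·34 = -9282, t = 1250·34 = 42500.
Solutions in s differ by 11803/11 = 1073; the one in [0, 1073) is -9282 mod 1073 = 375.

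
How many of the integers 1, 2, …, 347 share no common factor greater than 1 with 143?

143 = 11·13. Inclusion–exclusion on these primes:
347 − ⌊347/11⌋ − ⌊347/13⌋ + ⌊347/143⌋ = 292

292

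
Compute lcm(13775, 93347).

13775 = 5² · 19 · 29; 93347 = 17³ · 19
max exponents: 5² · 17³ · 19 · 29 = 67676575

67676575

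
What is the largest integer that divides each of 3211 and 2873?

169

Euclid: 3211 = 1·2873 + 338; 2873 = 8·338 + 169; 338 = 2·169 + 0. Last nonzero remainder: 169.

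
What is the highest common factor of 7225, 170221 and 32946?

289

gcd(7225, 170221): 170221 = 23·7225 + 4046; 7225 = 1·4046 + 3179; 4046 = 1·3179 + 867; 3179 = 3·867 + 578; 867 = 1·578 + 289; 578 = 2·289 + 0 → 289
gcd(289, 32946): 32946 = 114·289 + 0 → 289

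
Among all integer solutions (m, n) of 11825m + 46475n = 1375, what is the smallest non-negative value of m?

63

Euclid: 46475 = 3·11825 + 11000; 11825 = 1·11000 + 825; 11000 = 13·825 + 275; 825 = 3·275 + 0 → gcd = 275; 1375 = 275·5.
Back-substitution yields 11825·(-55) + 46475·(14) = 275, so one solution is m = -55·5 = -275, n = 14·5 = 70.
Solutions in m differ by 46475/275 = 169; the one in [0, 169) is -275 mod 169 = 63.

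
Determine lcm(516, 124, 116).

463884

lcm(516, 124) = 516·124/gcd = 63984/4 = 15996
lcm(15996, 116) = 15996·116/gcd = 1855536/4 = 463884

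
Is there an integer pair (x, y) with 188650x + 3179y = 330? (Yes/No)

By Bézout, 188650x + 3179y = 330 has integer solutions iff gcd(188650, 3179) | 330.
Euclid: 188650 = 59·3179 + 1089; 3179 = 2·1089 + 1001; 1089 = 1·1001 + 88; 1001 = 11·88 + 33; 88 = 2·33 + 22; 33 = 1·22 + 11; 22 = 2·11 + 0. gcd = 11; 330 mod 11 = 0. Yes.

Yes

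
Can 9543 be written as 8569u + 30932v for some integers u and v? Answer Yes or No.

gcd(8569, 30932): 30932 = 3·8569 + 5225; 8569 = 1·5225 + 3344; 5225 = 1·3344 + 1881; 3344 = 1·1881 + 1463; 1881 = 1·1463 + 418; 1463 = 3·418 + 209; 418 = 2·209 + 0 → 209
209 does not divide 9543, so a solution does not exist.

No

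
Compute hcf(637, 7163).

13

637 = 7² · 13
7163 = 13 · 19 · 29
Common: 13 = 13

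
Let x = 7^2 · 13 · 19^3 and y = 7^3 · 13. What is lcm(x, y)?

30584281

max exponent per prime: 7^3 · 13 · 19^3 = 30584281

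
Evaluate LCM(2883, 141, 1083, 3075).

50138757525

2883 = 3 · 31²; 141 = 3 · 47; 1083 = 3 · 19²; 3075 = 3 · 5² · 41
lcm takes max exponent of each prime: 3 · 5² · 19² · 31² · 41 · 47 = 50138757525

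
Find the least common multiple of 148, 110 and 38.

154660

lcm(148, 110) = 148·110/gcd = 16280/2 = 8140
lcm(8140, 38) = 8140·38/gcd = 309320/2 = 154660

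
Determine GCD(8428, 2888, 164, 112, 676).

4

gcd(8428, 2888): 8428 = 2·2888 + 2652; 2888 = 1·2652 + 236; 2652 = 11·236 + 56; 236 = 4·56 + 12; 56 = 4·12 + 8; 12 = 1·8 + 4; 8 = 2·4 + 0 → 4
gcd(4, 164): 164 = 41·4 + 0 → 4
gcd(4, 112): 112 = 28·4 + 0 → 4
gcd(4, 676): 676 = 169·4 + 0 → 4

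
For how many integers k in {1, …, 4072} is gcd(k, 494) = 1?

1780

Prime factors of 494: 2, 13, 19. Count integers ≤ 4072 divisible by none of them.
By inclusion–exclusion: 4072 − ⌊4072/2⌋ − ⌊4072/13⌋ − ⌊4072/19⌋ + ⌊4072/26⌋ + ⌊4072/38⌋ + ⌊4072/247⌋ − ⌊4072/494⌋ = 1780.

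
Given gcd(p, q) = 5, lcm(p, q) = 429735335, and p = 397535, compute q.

p·q = gcd·lcm = 5·429735335 = 2148676675, so q = 2148676675/397535 = 5405.

5405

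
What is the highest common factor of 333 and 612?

333 = 3² · 37
612 = 2² · 3² · 17
Common: 3² = 9

9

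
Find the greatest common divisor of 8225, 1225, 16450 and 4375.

gcd(8225, 1225): 8225 = 6·1225 + 875; 1225 = 1·875 + 350; 875 = 2·350 + 175; 350 = 2·175 + 0 → 175
gcd(175, 16450): 16450 = 94·175 + 0 → 175
gcd(175, 4375): 4375 = 25·175 + 0 → 175

175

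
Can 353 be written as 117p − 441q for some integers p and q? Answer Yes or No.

No

gcd(117, 441): 441 = 3·117 + 90; 117 = 1·90 + 27; 90 = 3·27 + 9; 27 = 3·9 + 0 → 9
9 does not divide 353, so a solution does not exist.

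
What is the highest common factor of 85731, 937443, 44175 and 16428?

3

85731 = 3 · 17 · 41²; 937443 = 3 · 13² · 43²; 44175 = 3 · 5² · 19 · 31; 16428 = 2² · 3 · 37²
gcd takes min exponent of each prime: 3 = 3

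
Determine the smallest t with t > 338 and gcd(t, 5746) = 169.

507

5746 = 169·34. Any t with gcd(t, 5746) = 169 is a multiple of 169, say 169s, with s coprime to 34.
Need s > 338/169, so s ≥ 3. First s ≥ 3 with gcd(s, 34) = 1 is s = 3. Thus t = 169·3 = 507.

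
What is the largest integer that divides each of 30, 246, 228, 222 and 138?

gcd(30, 246): 246 = 8·30 + 6; 30 = 5·6 + 0 → 6
gcd(6, 228): 228 = 38·6 + 0 → 6
gcd(6, 222): 222 = 37·6 + 0 → 6
gcd(6, 138): 138 = 23·6 + 0 → 6

6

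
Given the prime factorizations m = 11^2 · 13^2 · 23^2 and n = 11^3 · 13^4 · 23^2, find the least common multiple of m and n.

20109771539

max exponent per prime: 11^3 · 13^4 · 23^2 = 20109771539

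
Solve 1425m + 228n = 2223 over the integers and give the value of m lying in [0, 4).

3

gcd(1425, 228) = 57 (Euclid: 1425 = 6·228 + 57; 228 = 4·57 + 0), and 57 | 2223.
Extended Euclid: 1425·(1) + 228·(-6) = 57. Scale by 39: m₀ = 39.
General solution m = m₀ + 4t; reducing mod 4 gives m = 3 (and n = -9).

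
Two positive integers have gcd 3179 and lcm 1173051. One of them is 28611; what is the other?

130339

Using mn = gcd(m,n)·lcm(m,n) = 3179·1173051 = 3729129129, we get n = 3729129129/28611 = 130339.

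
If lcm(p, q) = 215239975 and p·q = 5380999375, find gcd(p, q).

From gcd × lcm = pq: gcd = 5380999375 / 215239975 = 25.

25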